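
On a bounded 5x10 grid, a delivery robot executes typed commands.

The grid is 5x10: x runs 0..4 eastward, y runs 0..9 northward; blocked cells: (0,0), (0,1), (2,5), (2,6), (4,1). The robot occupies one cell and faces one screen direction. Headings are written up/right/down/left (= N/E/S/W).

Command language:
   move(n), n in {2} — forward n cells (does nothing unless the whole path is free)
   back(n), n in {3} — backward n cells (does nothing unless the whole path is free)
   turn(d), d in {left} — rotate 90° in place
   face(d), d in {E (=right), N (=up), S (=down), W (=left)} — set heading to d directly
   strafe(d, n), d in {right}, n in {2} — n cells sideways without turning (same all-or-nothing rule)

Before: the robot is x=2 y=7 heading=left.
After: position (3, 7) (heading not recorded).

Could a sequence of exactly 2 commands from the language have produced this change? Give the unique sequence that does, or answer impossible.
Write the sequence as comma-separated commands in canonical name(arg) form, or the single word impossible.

key: order matters: swapping move(2) and back(3) lands elsewhere
start: x=2 y=7 heading=left
step 1 (move(2)): x=0 y=7 heading=left
step 2 (back(3)): x=3 y=7 heading=left
all 64 alternatives checked — unique.

move(2), back(3)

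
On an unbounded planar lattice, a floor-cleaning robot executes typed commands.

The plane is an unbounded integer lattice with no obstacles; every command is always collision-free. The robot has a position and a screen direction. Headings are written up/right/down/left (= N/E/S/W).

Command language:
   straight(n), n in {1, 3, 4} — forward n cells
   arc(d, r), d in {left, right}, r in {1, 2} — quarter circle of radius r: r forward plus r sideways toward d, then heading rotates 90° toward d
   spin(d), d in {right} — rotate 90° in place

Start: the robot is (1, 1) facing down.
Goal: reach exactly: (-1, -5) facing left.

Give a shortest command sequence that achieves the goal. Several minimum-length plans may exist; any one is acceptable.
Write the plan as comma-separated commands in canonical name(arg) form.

begin: (1, 1) facing down
t=1 straight(4) ⇒ (1, -3) facing down
t=2 arc(right, 2) ⇒ (-1, -5) facing left
shorter routes all fall short; 2 is best.

straight(4), arc(right, 2)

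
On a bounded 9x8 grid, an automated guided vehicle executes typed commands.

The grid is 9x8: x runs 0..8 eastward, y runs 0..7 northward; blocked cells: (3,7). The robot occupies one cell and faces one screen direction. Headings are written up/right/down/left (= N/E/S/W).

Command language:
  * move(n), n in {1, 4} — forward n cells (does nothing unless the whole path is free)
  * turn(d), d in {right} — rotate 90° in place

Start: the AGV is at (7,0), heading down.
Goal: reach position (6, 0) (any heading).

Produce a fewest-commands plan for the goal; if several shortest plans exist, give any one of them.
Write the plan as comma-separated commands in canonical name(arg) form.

start: at (7,0), heading down
step 1 (turn(right)): at (7,0), heading left
step 2 (move(1)): at (6,0), heading left
no 1-step plan works, so 2 is optimal.

turn(right), move(1)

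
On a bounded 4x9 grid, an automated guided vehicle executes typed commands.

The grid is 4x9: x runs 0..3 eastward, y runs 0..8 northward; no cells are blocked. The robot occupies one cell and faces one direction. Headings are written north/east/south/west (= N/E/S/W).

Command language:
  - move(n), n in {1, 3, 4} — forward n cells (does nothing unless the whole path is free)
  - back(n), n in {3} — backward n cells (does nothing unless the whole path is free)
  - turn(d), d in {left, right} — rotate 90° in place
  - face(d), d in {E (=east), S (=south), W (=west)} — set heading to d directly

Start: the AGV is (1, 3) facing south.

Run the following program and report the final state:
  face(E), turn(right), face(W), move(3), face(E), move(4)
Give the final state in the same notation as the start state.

(1, 3) facing east

t0: (1, 3) facing south
step 1 (face(E)): (1, 3) facing east
step 2 (turn(right)): (1, 3) facing south
step 3 (face(W)): (1, 3) facing west
step 4 (move(3)): (1, 3) facing west
step 5 (face(E)): (1, 3) facing east
step 6 (move(4)): (1, 3) facing east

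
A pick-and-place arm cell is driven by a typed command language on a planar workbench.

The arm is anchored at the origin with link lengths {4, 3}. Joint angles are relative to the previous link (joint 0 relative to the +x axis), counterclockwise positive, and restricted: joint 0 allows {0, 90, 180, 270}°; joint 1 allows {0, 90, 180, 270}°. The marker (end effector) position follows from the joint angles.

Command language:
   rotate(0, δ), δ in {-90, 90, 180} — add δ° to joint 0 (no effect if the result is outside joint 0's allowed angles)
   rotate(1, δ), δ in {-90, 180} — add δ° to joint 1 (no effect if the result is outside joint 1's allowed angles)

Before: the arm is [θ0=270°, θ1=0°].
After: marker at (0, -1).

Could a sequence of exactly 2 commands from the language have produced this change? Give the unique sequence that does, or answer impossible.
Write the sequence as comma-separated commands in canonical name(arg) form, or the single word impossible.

rotate(1, -90), rotate(1, -90)

t0: [θ0=270°, θ1=0°]
1. rotate(1, -90) → [θ0=270°, θ1=270°]
2. rotate(1, -90) → [θ0=270°, θ1=180°]
all 25 alternatives checked — unique.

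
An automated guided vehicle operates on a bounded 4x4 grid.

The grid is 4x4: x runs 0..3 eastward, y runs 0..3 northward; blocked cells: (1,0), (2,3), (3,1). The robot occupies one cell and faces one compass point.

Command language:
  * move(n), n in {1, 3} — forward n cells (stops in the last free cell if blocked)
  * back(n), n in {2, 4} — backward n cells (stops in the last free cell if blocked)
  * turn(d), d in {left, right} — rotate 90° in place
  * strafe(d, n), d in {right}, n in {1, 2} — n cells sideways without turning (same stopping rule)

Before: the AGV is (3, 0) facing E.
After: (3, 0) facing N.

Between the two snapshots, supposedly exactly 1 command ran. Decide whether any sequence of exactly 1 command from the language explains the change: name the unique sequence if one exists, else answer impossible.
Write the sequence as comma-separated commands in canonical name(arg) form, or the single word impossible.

turn(left)

key: (3,0) unchanged — the single command moves nothing
start: (3, 0) facing E
[1] after turn(left): (3, 0) facing N
uniquely the one of 8 1-step routes that fits.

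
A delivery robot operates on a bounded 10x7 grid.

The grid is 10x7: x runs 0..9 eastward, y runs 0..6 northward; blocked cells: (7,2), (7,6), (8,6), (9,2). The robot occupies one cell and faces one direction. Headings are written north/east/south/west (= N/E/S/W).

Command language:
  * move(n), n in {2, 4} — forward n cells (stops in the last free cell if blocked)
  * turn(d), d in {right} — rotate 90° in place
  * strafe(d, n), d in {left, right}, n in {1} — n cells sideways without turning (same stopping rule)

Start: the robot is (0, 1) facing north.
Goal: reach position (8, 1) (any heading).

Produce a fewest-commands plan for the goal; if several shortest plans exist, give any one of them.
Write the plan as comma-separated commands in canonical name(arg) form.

turn(right), move(4), move(4)

from: (0, 1) facing north
step 1 (turn(right)): (0, 1) facing east
step 2 (move(4)): (4, 1) facing east
step 3 (move(4)): (8, 1) facing east
nothing shorter than 3 reaches the goal.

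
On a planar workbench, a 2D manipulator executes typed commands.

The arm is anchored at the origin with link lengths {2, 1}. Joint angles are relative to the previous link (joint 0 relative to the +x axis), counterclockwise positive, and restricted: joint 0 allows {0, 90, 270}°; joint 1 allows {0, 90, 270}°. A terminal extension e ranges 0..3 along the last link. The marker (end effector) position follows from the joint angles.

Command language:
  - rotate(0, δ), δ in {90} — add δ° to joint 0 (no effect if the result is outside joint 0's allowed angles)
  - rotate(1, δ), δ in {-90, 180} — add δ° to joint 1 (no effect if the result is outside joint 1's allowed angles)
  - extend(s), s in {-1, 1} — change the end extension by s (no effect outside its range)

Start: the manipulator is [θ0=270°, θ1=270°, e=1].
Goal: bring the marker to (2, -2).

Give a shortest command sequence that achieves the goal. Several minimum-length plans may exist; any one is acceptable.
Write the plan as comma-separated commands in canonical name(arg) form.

rotate(1, 180)

initial: [θ0=270°, θ1=270°, e=1]
1. rotate(1, 180) → [θ0=270°, θ1=90°, e=1]
nothing shorter than 1 reaches the goal.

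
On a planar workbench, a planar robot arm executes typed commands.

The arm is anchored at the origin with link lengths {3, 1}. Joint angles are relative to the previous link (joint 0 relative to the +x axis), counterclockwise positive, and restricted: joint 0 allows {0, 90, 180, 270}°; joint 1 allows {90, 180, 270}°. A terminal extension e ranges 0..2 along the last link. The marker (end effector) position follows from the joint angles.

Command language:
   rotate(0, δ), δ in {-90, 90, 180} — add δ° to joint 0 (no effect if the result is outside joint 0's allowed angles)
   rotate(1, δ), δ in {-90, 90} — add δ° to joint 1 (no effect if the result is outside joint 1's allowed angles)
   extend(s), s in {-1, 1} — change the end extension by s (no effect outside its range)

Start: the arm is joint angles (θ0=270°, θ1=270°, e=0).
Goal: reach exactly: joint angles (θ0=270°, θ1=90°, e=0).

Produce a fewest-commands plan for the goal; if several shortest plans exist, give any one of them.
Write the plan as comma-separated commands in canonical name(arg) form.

rotate(1, -90), rotate(1, -90)

from: joint angles (θ0=270°, θ1=270°, e=0)
step 1 (rotate(1, -90)): joint angles (θ0=270°, θ1=180°, e=0)
step 2 (rotate(1, -90)): joint angles (θ0=270°, θ1=90°, e=0)
minimal: 2 command(s), checked below 2.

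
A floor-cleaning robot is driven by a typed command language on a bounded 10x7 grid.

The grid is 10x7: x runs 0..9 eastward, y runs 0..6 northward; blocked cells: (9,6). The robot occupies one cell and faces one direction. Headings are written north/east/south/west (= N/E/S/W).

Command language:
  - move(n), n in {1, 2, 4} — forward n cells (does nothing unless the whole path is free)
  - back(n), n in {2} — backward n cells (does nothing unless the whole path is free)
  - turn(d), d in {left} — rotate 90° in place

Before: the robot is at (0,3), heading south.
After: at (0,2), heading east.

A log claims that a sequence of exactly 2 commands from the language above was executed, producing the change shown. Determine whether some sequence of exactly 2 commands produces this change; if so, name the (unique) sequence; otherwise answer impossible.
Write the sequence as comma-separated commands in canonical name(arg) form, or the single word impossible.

move(1), turn(left)

key: running turn(left) before move(1) would end elsewhere — order is forced
begin: at (0,3), heading south
[1] after move(1): at (0,2), heading south
[2] after turn(left): at (0,2), heading east
no rival 2-sequence matches.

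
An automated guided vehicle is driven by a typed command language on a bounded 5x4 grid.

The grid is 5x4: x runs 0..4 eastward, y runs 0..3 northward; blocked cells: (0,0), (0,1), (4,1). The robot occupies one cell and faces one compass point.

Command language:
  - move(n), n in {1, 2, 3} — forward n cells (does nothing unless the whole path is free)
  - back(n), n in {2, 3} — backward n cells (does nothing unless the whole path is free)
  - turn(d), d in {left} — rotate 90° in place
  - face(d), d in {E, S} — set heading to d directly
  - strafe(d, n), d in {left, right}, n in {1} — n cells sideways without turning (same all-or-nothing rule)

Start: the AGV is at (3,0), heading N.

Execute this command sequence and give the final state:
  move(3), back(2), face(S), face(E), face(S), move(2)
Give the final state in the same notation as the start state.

at (3,1), heading S

t0: at (3,0), heading N
[1] after move(3): at (3,3), heading N
[2] after back(2): at (3,1), heading N
[3] after face(S): at (3,1), heading S
[4] after face(E): at (3,1), heading E
[5] after face(S): at (3,1), heading S
[6] after move(2): at (3,1), heading S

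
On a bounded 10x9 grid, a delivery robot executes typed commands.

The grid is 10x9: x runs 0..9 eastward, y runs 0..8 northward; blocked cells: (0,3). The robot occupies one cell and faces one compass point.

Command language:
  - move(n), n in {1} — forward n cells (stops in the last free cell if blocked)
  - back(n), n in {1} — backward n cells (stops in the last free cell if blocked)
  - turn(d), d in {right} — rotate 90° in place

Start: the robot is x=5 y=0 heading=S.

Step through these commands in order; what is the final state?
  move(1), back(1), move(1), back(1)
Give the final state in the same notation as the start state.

x=5 y=1 heading=S

begin: x=5 y=0 heading=S
1. move(1) → x=5 y=0 heading=S
2. back(1) → x=5 y=1 heading=S
3. move(1) → x=5 y=0 heading=S
4. back(1) → x=5 y=1 heading=S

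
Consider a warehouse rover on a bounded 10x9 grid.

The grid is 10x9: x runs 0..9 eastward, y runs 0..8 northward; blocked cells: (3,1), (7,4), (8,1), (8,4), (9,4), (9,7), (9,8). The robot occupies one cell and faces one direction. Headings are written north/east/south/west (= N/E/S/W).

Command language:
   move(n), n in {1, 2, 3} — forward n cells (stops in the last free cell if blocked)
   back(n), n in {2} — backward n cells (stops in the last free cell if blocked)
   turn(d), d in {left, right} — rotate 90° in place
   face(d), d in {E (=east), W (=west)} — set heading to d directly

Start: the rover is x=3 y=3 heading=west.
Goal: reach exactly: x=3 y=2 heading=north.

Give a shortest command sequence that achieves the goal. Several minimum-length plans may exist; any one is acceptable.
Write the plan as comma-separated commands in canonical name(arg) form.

turn(right), back(2)

start: x=3 y=3 heading=west
1. turn(right) → x=3 y=3 heading=north
2. back(2) → x=3 y=2 heading=north
minimal: 2 command(s), checked below 2.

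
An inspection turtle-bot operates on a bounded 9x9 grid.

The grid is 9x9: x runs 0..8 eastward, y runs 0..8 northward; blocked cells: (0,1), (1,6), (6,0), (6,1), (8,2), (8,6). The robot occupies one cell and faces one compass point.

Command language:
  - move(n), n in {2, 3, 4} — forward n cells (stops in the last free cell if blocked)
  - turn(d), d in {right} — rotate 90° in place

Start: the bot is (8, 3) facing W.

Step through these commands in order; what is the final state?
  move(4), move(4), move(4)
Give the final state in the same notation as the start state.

begin: (8, 3) facing W
step 1 (move(4)): (4, 3) facing W
step 2 (move(4)): (0, 3) facing W
step 3 (move(4)): (0, 3) facing W

(0, 3) facing W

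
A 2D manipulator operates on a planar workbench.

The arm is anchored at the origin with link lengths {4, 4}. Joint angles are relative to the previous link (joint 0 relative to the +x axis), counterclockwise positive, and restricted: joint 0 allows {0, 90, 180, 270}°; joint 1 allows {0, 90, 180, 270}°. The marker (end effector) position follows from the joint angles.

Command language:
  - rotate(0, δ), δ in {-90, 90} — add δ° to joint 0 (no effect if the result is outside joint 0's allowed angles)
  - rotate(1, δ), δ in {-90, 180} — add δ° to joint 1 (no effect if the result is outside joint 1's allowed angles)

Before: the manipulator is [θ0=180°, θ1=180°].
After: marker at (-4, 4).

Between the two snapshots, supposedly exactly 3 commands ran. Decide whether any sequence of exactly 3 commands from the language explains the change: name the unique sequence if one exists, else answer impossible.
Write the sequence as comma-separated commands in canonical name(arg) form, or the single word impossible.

rotate(1, -90), rotate(1, -90), rotate(1, -90)

begin: [θ0=180°, θ1=180°]
1. rotate(1, -90) → [θ0=180°, θ1=90°]
2. rotate(1, -90) → [θ0=180°, θ1=0°]
3. rotate(1, -90) → [θ0=180°, θ1=270°]
uniquely the one of 64 3-step routes that fits.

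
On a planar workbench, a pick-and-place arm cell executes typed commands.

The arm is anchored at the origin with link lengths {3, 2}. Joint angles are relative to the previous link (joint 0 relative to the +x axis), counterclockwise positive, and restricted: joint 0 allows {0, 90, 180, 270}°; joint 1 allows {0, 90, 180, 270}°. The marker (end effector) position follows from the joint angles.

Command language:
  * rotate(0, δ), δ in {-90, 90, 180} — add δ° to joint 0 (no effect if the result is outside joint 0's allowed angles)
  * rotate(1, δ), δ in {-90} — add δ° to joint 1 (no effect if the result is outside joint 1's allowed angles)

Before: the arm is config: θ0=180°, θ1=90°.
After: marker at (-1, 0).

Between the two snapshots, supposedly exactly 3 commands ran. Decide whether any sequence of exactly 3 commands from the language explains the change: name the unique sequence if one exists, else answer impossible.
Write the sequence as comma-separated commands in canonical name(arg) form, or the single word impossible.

rotate(1, -90), rotate(1, -90), rotate(1, -90)

initial: config: θ0=180°, θ1=90°
1. rotate(1, -90) → config: θ0=180°, θ1=0°
2. rotate(1, -90) → config: θ0=180°, θ1=270°
3. rotate(1, -90) → config: θ0=180°, θ1=180°
no rival 3-sequence matches.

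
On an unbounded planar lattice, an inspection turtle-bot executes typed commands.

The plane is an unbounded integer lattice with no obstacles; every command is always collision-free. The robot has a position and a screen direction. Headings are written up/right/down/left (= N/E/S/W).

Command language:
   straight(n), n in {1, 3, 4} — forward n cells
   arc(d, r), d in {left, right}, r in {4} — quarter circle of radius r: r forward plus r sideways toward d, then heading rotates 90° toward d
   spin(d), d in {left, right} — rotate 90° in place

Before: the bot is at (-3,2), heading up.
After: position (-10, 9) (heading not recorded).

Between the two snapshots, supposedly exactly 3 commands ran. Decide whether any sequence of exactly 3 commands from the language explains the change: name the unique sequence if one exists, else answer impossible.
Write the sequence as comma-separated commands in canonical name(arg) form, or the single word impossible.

begin: at (-3,2), heading up
1. straight(3) → at (-3,5), heading up
2. arc(left, 4) → at (-7,9), heading left
3. straight(3) → at (-10,9), heading left
uniquely the one of 343 3-step routes that fits.

straight(3), arc(left, 4), straight(3)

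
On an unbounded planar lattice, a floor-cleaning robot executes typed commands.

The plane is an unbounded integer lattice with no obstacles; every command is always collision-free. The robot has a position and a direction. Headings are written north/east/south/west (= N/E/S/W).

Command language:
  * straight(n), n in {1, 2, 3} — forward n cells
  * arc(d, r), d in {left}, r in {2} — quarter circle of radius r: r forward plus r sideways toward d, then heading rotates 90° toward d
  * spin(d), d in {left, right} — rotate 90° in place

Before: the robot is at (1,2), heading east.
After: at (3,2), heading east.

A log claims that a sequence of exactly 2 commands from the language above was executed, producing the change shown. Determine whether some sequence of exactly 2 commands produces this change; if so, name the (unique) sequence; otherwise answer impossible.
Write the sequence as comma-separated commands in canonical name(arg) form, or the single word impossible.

straight(1), straight(1)

key: heading stays E — no command in the sequence turns
start: at (1,2), heading east
step 1 (straight(1)): at (2,2), heading east
step 2 (straight(1)): at (3,2), heading east
all 36 alternatives checked — unique.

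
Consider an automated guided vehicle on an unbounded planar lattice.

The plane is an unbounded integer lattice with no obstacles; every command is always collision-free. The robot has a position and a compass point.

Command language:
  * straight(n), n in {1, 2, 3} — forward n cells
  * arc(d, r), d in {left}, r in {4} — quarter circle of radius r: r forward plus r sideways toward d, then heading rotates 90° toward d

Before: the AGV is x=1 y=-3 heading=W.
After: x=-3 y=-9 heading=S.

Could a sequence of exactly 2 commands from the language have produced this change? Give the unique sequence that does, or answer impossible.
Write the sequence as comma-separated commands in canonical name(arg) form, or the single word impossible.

arc(left, 4), straight(2)

key: cell and facing (now S) both changed — the 2 commands mix motion and turning
start: x=1 y=-3 heading=W
step 1 (arc(left, 4)): x=-3 y=-7 heading=S
step 2 (straight(2)): x=-3 y=-9 heading=S
no other 2-command option fits: unique.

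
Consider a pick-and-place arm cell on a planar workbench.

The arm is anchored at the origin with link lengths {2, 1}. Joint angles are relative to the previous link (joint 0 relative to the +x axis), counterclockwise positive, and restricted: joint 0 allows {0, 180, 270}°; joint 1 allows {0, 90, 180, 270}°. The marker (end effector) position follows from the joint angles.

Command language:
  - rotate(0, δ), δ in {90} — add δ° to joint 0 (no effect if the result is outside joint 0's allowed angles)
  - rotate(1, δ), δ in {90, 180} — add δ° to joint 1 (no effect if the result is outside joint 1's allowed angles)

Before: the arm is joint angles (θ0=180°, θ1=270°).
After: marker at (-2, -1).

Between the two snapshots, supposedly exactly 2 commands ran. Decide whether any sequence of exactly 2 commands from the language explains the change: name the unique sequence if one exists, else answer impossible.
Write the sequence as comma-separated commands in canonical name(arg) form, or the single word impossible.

rotate(1, 90), rotate(1, 90)

from: joint angles (θ0=180°, θ1=270°)
step 1 (rotate(1, 90)): joint angles (θ0=180°, θ1=0°)
step 2 (rotate(1, 90)): joint angles (θ0=180°, θ1=90°)
no other 2-command option fits: unique.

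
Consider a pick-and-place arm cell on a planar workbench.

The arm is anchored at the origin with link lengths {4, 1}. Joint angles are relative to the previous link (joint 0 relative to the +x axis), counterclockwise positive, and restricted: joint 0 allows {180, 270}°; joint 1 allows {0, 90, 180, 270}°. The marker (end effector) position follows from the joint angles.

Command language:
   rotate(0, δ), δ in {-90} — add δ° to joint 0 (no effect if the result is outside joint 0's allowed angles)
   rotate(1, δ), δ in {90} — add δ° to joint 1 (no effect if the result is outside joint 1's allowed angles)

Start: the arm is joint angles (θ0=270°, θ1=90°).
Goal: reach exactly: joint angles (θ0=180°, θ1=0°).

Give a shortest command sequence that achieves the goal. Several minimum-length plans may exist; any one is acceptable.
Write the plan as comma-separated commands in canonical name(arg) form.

initial: joint angles (θ0=270°, θ1=90°)
1. rotate(0, -90) → joint angles (θ0=180°, θ1=90°)
2. rotate(1, 90) → joint angles (θ0=180°, θ1=180°)
3. rotate(1, 90) → joint angles (θ0=180°, θ1=270°)
4. rotate(1, 90) → joint angles (θ0=180°, θ1=0°)
nothing shorter than 4 reaches the goal.

rotate(0, -90), rotate(1, 90), rotate(1, 90), rotate(1, 90)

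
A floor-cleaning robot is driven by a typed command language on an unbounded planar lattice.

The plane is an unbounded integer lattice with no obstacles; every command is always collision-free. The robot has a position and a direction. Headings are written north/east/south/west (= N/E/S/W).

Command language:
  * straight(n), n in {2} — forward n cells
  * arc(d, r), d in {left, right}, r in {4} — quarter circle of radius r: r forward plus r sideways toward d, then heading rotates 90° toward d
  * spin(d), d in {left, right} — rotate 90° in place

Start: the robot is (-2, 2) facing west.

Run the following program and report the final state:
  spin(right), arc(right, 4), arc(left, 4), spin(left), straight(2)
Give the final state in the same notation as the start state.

(4, 10) facing west

t0: (-2, 2) facing west
1. spin(right) → (-2, 2) facing north
2. arc(right, 4) → (2, 6) facing east
3. arc(left, 4) → (6, 10) facing north
4. spin(left) → (6, 10) facing west
5. straight(2) → (4, 10) facing west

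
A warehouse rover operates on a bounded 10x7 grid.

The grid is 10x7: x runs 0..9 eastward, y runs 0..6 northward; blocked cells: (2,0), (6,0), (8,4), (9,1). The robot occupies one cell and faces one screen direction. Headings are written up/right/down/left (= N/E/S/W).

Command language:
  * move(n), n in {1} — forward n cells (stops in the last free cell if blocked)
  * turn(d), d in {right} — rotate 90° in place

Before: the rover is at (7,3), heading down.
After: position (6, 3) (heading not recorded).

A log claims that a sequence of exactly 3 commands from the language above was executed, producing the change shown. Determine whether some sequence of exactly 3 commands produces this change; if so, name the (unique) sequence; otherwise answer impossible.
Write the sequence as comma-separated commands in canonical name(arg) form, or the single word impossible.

start: at (7,3), heading down
[1] after turn(right): at (7,3), heading left
[2] after move(1): at (6,3), heading left
[3] after turn(right): at (6,3), heading up
all 8 alternatives checked — unique.

turn(right), move(1), turn(right)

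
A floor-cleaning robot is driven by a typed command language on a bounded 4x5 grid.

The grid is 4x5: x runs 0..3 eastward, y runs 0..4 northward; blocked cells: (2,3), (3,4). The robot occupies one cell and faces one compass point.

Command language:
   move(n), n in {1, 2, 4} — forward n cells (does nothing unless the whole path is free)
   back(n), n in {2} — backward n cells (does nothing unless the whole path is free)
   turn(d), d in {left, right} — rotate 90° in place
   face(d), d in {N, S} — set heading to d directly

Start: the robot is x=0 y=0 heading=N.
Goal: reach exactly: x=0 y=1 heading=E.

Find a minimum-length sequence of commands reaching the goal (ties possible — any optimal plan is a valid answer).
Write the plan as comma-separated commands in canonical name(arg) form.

move(1), turn(right)

begin: x=0 y=0 heading=N
[1] after move(1): x=0 y=1 heading=N
[2] after turn(right): x=0 y=1 heading=E
shorter routes all fall short; 2 is best.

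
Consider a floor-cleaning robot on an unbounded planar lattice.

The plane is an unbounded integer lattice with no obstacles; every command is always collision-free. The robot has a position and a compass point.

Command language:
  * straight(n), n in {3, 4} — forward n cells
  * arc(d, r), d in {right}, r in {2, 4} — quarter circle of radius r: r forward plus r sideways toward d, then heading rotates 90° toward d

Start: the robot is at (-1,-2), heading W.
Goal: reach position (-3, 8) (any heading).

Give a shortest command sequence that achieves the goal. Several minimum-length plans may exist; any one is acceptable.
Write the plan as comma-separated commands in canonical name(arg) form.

arc(right, 4), straight(4), arc(right, 2)

initial: at (-1,-2), heading W
[1] after arc(right, 4): at (-5,2), heading N
[2] after straight(4): at (-5,6), heading N
[3] after arc(right, 2): at (-3,8), heading E
nothing shorter than 3 reaches the goal.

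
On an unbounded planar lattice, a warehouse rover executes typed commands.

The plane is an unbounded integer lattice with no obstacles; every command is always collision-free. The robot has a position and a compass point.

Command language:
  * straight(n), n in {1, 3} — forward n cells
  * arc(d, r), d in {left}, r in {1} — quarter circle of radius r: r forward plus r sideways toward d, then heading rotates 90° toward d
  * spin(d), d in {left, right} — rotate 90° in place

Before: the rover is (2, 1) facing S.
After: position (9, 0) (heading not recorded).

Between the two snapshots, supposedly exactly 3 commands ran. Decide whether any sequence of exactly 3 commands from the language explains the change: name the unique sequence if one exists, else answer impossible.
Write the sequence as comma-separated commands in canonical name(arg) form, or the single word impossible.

key: running straight(3) before arc(left, 1) would end elsewhere — order is forced
begin: (2, 1) facing S
1. arc(left, 1) → (3, 0) facing E
2. straight(3) → (6, 0) facing E
3. straight(3) → (9, 0) facing E
uniquely the one of 125 3-step routes that fits.

arc(left, 1), straight(3), straight(3)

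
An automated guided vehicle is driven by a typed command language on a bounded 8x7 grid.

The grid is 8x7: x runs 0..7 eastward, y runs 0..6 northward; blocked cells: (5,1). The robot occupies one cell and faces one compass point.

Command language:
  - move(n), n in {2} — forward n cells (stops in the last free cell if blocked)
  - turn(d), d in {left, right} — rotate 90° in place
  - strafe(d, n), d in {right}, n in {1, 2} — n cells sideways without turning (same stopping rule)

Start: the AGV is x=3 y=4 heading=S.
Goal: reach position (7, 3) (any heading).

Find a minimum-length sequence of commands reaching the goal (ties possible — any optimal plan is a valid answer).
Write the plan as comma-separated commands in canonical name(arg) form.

turn(left), move(2), move(2), strafe(right, 1)

begin: x=3 y=4 heading=S
[1] after turn(left): x=3 y=4 heading=E
[2] after move(2): x=5 y=4 heading=E
[3] after move(2): x=7 y=4 heading=E
[4] after strafe(right, 1): x=7 y=3 heading=E
nothing shorter than 4 reaches the goal.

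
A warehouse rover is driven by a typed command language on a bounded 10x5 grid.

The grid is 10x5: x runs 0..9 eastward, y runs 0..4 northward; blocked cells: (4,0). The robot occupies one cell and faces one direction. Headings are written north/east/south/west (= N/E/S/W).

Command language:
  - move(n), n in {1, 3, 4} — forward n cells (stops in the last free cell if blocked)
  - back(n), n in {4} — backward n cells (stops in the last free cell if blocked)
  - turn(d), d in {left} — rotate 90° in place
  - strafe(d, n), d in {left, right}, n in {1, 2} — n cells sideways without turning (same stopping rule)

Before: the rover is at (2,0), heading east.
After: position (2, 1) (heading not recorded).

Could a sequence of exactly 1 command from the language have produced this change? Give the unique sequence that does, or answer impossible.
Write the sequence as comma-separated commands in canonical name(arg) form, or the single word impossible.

start: at (2,0), heading east
step 1 (strafe(left, 1)): at (2,1), heading east
no other 1-command option fits: unique.

strafe(left, 1)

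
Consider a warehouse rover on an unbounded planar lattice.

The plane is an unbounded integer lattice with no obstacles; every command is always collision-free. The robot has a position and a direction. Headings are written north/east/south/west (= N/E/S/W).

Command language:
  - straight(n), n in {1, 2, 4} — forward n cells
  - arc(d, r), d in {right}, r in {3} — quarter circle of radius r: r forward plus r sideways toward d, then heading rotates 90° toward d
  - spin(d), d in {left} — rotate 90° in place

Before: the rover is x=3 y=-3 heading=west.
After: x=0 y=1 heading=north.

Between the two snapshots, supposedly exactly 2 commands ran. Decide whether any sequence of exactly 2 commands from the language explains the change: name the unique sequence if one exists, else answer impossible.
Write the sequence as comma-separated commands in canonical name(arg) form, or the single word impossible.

arc(right, 3), straight(1)

key: cell and facing (now N) both changed — the 2 commands mix motion and turning
start: x=3 y=-3 heading=west
[1] after arc(right, 3): x=0 y=0 heading=north
[2] after straight(1): x=0 y=1 heading=north
uniquely the one of 25 2-step routes that fits.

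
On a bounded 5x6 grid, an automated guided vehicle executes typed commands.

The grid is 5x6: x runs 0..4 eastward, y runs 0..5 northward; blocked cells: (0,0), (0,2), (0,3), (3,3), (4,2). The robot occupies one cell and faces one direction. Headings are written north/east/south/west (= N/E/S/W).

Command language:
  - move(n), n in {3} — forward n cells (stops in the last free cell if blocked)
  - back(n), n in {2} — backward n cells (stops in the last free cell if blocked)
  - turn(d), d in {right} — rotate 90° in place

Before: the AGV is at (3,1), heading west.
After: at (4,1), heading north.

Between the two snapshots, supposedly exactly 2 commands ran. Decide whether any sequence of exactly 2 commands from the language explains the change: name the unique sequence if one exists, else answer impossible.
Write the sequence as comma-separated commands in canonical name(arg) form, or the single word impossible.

back(2), turn(right)

key: back(2) runs into the grid edge before its full distance
start: at (3,1), heading west
[1] after back(2): at (4,1), heading west
[2] after turn(right): at (4,1), heading north
no rival 2-sequence matches.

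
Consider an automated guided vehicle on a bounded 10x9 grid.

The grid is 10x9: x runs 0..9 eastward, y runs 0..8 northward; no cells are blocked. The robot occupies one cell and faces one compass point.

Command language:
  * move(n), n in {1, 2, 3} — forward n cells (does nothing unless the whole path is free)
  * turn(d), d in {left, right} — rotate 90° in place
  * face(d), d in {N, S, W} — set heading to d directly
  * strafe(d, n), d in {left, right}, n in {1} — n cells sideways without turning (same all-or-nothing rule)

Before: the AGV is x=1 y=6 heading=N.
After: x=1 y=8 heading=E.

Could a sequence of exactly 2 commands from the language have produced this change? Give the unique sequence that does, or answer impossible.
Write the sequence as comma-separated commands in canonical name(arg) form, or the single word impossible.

move(2), turn(right)

key: running turn(right) before move(2) would end elsewhere — order is forced
from: x=1 y=6 heading=N
t=1 move(2) ⇒ x=1 y=8 heading=N
t=2 turn(right) ⇒ x=1 y=8 heading=E
uniquely the one of 100 2-step routes that fits.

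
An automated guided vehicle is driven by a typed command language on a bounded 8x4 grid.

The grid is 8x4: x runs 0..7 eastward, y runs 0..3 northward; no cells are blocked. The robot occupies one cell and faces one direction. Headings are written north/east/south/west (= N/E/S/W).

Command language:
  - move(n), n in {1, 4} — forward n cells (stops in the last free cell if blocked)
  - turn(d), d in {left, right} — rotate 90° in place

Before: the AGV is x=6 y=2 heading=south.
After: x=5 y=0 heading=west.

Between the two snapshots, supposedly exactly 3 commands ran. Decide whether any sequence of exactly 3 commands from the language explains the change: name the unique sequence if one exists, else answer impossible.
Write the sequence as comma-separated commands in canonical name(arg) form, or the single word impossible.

move(4), turn(right), move(1)

key: order matters: swapping move(4) and move(1) lands elsewhere
t0: x=6 y=2 heading=south
1. move(4) → x=6 y=0 heading=south
2. turn(right) → x=6 y=0 heading=west
3. move(1) → x=5 y=0 heading=west
uniquely the one of 64 3-step routes that fits.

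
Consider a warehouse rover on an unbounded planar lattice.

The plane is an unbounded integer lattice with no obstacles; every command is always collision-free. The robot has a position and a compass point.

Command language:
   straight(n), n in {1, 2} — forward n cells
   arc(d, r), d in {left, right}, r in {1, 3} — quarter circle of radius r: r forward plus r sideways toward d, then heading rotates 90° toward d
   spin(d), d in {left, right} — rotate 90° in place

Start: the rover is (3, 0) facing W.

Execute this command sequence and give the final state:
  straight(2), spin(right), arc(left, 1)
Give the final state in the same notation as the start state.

(0, 1) facing W

begin: (3, 0) facing W
[1] after straight(2): (1, 0) facing W
[2] after spin(right): (1, 0) facing N
[3] after arc(left, 1): (0, 1) facing W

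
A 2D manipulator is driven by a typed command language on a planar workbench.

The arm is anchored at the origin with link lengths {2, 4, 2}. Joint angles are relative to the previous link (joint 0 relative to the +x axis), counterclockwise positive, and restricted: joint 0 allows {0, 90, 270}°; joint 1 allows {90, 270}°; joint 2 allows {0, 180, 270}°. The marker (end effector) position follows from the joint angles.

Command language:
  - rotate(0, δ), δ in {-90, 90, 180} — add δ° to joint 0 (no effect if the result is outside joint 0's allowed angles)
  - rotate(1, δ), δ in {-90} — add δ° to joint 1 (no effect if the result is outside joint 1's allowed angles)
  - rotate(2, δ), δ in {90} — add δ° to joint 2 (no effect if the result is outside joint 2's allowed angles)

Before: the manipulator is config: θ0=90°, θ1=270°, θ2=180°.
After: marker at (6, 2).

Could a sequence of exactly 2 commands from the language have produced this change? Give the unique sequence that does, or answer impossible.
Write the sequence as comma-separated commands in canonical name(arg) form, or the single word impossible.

t0: config: θ0=90°, θ1=270°, θ2=180°
[1] after rotate(2, 90): config: θ0=90°, θ1=270°, θ2=270°
[2] after rotate(2, 90): config: θ0=90°, θ1=270°, θ2=0°
all 25 alternatives checked — unique.

rotate(2, 90), rotate(2, 90)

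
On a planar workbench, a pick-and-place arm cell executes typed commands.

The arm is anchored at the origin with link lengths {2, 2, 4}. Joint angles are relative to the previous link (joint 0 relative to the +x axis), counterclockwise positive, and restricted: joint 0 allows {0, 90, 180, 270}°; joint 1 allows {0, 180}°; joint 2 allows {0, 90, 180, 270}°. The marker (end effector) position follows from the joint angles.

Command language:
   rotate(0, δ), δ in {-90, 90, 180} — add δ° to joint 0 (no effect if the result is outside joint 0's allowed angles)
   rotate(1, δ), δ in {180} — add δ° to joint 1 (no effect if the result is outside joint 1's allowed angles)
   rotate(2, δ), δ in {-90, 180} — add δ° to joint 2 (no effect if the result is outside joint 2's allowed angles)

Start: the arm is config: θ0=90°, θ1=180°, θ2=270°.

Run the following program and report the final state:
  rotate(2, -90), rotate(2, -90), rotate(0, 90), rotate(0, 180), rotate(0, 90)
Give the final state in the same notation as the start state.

initial: config: θ0=90°, θ1=180°, θ2=270°
[1] after rotate(2, -90): config: θ0=90°, θ1=180°, θ2=180°
[2] after rotate(2, -90): config: θ0=90°, θ1=180°, θ2=90°
[3] after rotate(0, 90): config: θ0=180°, θ1=180°, θ2=90°
[4] after rotate(0, 180): config: θ0=0°, θ1=180°, θ2=90°
[5] after rotate(0, 90): config: θ0=90°, θ1=180°, θ2=90°

config: θ0=90°, θ1=180°, θ2=90°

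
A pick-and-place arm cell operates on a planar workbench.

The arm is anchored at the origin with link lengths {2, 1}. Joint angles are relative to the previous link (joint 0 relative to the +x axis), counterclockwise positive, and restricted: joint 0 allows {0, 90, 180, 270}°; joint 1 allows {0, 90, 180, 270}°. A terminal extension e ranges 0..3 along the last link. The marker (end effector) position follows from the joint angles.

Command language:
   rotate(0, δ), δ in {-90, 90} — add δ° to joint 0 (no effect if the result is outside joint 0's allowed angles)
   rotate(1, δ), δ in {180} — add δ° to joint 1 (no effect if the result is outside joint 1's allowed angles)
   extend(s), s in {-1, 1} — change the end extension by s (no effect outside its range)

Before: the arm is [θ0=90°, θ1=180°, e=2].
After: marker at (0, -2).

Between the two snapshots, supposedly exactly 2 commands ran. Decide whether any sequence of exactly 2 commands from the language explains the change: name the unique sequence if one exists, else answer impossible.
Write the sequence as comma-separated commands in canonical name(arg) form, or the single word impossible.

extend(1), extend(1)

from: [θ0=90°, θ1=180°, e=2]
step 1 (extend(1)): [θ0=90°, θ1=180°, e=3]
step 2 (extend(1)): [θ0=90°, θ1=180°, e=3]
uniquely the one of 25 2-step routes that fits.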